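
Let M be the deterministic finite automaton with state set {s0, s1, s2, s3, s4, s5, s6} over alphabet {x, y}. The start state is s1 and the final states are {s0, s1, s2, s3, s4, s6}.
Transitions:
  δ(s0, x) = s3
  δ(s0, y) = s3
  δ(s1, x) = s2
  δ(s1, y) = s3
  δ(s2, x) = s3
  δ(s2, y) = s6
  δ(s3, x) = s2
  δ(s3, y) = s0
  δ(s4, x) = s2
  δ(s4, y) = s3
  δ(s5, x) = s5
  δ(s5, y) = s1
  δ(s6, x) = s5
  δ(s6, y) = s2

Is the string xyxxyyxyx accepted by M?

rejected

s1 --x--> s2
s2 --y--> s6
s6 --x--> s5
s5 --x--> s5
s5 --y--> s1
s1 --y--> s3
s3 --x--> s2
s2 --y--> s6
s6 --x--> s5
End in state s5, which is not an accepting state.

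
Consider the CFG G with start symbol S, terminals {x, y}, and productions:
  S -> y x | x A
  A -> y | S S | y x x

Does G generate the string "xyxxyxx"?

yes

S ⇒ xA ⇒ xSS ⇒ xyxS ⇒ xyxxA ⇒ xyxxyxx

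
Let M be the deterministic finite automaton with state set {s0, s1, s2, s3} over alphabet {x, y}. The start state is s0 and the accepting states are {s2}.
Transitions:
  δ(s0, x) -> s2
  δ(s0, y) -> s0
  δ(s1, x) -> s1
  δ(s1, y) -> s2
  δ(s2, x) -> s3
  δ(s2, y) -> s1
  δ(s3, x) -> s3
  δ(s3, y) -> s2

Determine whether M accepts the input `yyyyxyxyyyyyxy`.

accepted

s0 --y--> s0
s0 --y--> s0
s0 --y--> s0
s0 --y--> s0
s0 --x--> s2
s2 --y--> s1
s1 --x--> s1
s1 --y--> s2
s2 --y--> s1
s1 --y--> s2
s2 --y--> s1
s1 --y--> s2
s2 --x--> s3
s3 --y--> s2
End in state s2, which is an accepting state.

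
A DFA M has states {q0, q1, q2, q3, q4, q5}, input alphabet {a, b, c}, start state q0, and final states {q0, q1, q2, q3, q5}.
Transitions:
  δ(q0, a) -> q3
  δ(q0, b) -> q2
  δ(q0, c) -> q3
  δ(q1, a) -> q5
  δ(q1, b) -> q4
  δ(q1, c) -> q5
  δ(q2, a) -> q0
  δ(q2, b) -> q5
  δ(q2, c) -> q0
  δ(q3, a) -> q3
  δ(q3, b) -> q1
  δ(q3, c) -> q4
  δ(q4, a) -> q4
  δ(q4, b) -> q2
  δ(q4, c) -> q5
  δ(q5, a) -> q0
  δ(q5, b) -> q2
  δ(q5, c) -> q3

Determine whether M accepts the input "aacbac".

accepted

q0 --a--> q3
q3 --a--> q3
q3 --c--> q4
q4 --b--> q2
q2 --a--> q0
q0 --c--> q3
End in state q3, which is an accepting state.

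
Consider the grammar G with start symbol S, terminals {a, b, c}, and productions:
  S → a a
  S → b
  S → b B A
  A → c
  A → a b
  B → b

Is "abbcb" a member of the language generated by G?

no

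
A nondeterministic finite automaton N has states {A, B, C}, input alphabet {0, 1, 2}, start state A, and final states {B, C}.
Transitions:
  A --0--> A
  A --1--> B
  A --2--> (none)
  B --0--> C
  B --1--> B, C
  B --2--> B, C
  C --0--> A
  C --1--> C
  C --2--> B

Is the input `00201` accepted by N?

rejected

Start: {A}
read 0: {A}
read 0: {A}
read 2: {}
The reachable set is empty and stays empty for the remaining 2 symbols.
Reachable ∩ accepting = {} — empty.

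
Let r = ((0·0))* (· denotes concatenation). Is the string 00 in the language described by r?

Split into 1 piece 00; each matches (0·0).

yes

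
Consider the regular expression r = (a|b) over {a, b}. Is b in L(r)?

yes

The right alternative b matches b.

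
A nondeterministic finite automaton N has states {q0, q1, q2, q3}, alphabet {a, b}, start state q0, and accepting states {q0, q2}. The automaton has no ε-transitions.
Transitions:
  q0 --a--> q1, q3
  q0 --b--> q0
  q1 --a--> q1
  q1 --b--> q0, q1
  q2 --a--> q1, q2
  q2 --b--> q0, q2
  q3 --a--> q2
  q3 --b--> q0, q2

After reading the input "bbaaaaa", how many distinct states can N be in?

Start: {q0}
read b: {q0}
read b: {q0}
read a: {q1, q3}
read a: {q1, q2}
read a: {q1, q2}
read a: {q1, q2}
read a: {q1, q2}
Final reachable set {q1, q2} has 2 states.

2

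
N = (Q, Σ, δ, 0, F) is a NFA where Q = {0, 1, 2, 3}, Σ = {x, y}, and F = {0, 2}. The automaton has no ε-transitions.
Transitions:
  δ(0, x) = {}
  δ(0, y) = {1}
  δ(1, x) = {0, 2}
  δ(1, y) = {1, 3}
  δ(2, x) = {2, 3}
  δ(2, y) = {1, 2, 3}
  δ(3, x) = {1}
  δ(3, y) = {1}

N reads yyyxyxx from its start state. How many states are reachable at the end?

4

Start: {0}
read y: {1}
read y: {1, 3}
read y: {1, 3}
read x: {0, 1, 2}
read y: {1, 2, 3}
read x: {0, 1, 2, 3}
read x: {0, 1, 2, 3}
Final reachable set {0, 1, 2, 3} has 4 states.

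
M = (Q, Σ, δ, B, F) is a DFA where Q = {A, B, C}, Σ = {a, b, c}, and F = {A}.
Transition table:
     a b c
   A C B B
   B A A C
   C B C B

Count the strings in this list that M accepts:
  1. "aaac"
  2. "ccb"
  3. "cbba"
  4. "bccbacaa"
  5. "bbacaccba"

2

"aaac": rejected
"ccb": accepted
"cbba": rejected
"bccbacaa": accepted
"bbacaccba": rejected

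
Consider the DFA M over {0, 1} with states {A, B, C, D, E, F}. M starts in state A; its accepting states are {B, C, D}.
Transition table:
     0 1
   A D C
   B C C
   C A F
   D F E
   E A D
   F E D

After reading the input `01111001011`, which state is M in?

E

A --0--> D
D --1--> E
E --1--> D
D --1--> E
E --1--> D
D --0--> F
F --0--> E
E --1--> D
D --0--> F
F --1--> D
D --1--> E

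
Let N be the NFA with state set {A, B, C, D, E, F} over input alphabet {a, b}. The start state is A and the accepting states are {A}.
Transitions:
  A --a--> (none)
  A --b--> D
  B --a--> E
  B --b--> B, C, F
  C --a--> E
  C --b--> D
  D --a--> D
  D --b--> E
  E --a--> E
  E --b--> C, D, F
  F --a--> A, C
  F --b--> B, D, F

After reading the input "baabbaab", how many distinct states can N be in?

Start: {A}
read b: {D}
read a: {D}
read a: {D}
read b: {E}
read b: {C, D, F}
read a: {A, C, D, E}
read a: {D, E}
read b: {C, D, E, F}
Final reachable set {C, D, E, F} has 4 states.

4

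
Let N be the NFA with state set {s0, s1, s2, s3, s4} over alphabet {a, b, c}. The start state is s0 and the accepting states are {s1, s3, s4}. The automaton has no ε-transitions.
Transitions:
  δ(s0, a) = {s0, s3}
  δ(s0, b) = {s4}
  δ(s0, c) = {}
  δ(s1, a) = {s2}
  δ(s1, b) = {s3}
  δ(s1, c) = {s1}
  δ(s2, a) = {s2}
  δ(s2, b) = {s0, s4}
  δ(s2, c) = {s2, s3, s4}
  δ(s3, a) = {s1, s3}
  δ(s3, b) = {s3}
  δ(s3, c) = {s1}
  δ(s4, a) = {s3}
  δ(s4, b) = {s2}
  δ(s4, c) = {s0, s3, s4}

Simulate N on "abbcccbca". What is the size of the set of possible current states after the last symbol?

Start: {s0}
read a: {s0, s3}
read b: {s3, s4}
read b: {s2, s3}
read c: {s1, s2, s3, s4}
read c: {s0, s1, s2, s3, s4}
read c: {s0, s1, s2, s3, s4}
read b: {s0, s2, s3, s4}
read c: {s0, s1, s2, s3, s4}
read a: {s0, s1, s2, s3}
Final reachable set {s0, s1, s2, s3} has 4 states.

4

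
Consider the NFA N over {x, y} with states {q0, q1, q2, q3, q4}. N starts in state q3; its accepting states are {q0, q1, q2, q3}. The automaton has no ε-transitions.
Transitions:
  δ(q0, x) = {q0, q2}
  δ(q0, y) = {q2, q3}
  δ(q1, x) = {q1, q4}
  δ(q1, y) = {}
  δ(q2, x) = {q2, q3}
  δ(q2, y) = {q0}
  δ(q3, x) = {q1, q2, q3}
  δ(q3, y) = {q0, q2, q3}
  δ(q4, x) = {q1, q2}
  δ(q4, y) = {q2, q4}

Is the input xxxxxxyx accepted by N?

Start: {q3}
read x: {q1, q2, q3}
read x: {q1, q2, q3, q4}
read x: {q1, q2, q3, q4}
read x: {q1, q2, q3, q4}
read x: {q1, q2, q3, q4}
read x: {q1, q2, q3, q4}
read y: {q0, q2, q3, q4}
read x: {q0, q1, q2, q3}
Reachable ∩ accepting = {q0, q1, q2, q3} — nonempty.

accepted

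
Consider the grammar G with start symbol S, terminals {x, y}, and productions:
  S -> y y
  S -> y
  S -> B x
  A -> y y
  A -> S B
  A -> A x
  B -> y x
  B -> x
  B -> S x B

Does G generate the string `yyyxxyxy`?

no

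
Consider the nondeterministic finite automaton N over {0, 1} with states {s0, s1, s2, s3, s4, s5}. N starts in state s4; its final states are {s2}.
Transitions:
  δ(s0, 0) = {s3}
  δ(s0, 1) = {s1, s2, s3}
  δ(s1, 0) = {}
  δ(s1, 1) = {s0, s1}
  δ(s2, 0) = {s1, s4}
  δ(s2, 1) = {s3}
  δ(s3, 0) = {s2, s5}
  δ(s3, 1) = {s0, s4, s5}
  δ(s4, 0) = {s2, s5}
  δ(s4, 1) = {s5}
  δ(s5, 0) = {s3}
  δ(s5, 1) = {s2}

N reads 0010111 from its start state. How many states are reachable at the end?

6

Start: {s4}
read 0: {s2, s5}
read 0: {s1, s3, s4}
read 1: {s0, s1, s4, s5}
read 0: {s2, s3, s5}
read 1: {s0, s2, s3, s4, s5}
read 1: {s0, s1, s2, s3, s4, s5}
read 1: {s0, s1, s2, s3, s4, s5}
Final reachable set {s0, s1, s2, s3, s4, s5} has 6 states.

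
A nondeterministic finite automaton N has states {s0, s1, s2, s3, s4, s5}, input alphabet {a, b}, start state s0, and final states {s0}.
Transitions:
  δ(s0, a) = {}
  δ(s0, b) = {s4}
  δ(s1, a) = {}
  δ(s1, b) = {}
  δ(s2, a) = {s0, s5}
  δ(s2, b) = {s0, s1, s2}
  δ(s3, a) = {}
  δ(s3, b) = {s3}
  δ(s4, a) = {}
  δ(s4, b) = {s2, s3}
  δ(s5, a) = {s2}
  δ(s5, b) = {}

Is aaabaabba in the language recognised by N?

Start: {s0}
read a: {}
The reachable set is empty and stays empty for the remaining 8 symbols.
Reachable ∩ accepting = {} — empty.

rejected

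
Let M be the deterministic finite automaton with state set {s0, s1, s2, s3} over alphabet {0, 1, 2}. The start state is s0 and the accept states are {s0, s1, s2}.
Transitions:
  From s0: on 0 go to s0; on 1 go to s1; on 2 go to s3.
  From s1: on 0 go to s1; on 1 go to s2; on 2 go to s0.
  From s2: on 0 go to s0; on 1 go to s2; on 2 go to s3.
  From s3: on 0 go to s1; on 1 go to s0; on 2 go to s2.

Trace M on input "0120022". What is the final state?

s2

s0 --0--> s0
s0 --1--> s1
s1 --2--> s0
s0 --0--> s0
s0 --0--> s0
s0 --2--> s3
s3 --2--> s2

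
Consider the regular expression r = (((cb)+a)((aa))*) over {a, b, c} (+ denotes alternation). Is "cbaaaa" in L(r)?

Split as cb·aaaa: ((cb)+a) matches cb and ((aa))* matches aaaa.

yes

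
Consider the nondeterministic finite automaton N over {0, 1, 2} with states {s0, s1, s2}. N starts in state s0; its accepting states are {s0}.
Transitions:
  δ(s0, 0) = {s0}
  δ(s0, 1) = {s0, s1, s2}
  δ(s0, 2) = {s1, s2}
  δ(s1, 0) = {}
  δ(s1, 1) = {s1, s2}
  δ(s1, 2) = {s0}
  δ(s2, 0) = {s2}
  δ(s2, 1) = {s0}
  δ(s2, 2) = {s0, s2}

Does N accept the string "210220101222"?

Start: {s0}
read 2: {s1, s2}
read 1: {s0, s1, s2}
read 0: {s0, s2}
read 2: {s0, s1, s2}
read 2: {s0, s1, s2}
read 0: {s0, s2}
read 1: {s0, s1, s2}
read 0: {s0, s2}
read 1: {s0, s1, s2}
read 2: {s0, s1, s2}
read 2: {s0, s1, s2}
read 2: {s0, s1, s2}
Reachable ∩ accepting = {s0} — nonempty.

accepted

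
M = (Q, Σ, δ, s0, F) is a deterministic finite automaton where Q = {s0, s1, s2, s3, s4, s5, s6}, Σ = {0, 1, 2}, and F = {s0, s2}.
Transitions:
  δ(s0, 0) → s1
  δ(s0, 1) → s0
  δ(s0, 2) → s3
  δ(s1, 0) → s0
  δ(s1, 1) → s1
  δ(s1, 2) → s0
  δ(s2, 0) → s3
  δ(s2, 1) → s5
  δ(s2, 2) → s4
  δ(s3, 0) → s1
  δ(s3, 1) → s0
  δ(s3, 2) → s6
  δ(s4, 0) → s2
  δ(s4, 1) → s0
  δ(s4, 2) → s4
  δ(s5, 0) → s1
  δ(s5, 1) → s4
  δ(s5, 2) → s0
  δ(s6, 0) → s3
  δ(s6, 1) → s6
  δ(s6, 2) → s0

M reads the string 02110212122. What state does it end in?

s0 --0--> s1
s1 --2--> s0
s0 --1--> s0
s0 --1--> s0
s0 --0--> s1
s1 --2--> s0
s0 --1--> s0
s0 --2--> s3
s3 --1--> s0
s0 --2--> s3
s3 --2--> s6

s6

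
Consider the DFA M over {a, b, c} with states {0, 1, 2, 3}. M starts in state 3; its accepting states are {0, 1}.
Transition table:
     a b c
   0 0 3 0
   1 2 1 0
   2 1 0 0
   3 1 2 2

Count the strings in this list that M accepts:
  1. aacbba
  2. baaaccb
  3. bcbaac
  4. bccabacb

aacbba: accepted
baaaccb: rejected
bcbaac: accepted
bccabacb: rejected

2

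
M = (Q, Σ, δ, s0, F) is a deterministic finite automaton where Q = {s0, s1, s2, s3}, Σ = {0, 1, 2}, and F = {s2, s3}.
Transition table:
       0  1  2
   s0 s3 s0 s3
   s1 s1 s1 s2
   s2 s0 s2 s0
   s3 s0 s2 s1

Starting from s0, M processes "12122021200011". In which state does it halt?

s2

s0 --1--> s0
s0 --2--> s3
s3 --1--> s2
s2 --2--> s0
s0 --2--> s3
s3 --0--> s0
s0 --2--> s3
s3 --1--> s2
s2 --2--> s0
s0 --0--> s3
s3 --0--> s0
s0 --0--> s3
s3 --1--> s2
s2 --1--> s2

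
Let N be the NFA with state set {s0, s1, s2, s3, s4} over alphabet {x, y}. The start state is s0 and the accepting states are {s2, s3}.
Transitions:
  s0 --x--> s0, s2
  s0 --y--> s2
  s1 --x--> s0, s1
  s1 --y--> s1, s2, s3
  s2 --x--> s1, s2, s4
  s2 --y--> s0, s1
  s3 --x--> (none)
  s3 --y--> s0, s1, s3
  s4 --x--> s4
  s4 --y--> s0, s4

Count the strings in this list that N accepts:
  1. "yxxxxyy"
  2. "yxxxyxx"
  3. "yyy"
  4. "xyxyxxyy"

"yxxxxyy": accepted
"yxxxyxx": accepted
"yyy": accepted
"xyxyxxyy": accepted

4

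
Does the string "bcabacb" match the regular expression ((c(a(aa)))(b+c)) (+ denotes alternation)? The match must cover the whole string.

No split of bcabacb into u·v has (c(a(aa))) matching u and (b+c) matching v.

no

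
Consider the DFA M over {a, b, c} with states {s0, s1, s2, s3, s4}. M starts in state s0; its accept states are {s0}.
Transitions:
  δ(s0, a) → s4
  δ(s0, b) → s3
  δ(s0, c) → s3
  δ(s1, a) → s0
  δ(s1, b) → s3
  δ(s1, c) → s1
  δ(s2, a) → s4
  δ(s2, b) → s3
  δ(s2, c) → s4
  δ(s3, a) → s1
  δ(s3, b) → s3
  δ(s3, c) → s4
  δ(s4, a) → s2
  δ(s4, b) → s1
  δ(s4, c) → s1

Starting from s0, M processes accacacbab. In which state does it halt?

s3

s0 --a--> s4
s4 --c--> s1
s1 --c--> s1
s1 --a--> s0
s0 --c--> s3
s3 --a--> s1
s1 --c--> s1
s1 --b--> s3
s3 --a--> s1
s1 --b--> s3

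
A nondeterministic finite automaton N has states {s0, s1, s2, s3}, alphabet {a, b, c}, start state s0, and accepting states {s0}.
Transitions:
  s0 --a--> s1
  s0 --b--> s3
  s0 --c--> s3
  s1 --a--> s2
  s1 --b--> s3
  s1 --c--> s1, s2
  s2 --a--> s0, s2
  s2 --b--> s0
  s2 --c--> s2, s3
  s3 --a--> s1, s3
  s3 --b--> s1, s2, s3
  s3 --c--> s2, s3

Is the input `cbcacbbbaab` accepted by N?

Start: {s0}
read c: {s3}
read b: {s1, s2, s3}
read c: {s1, s2, s3}
read a: {s0, s1, s2, s3}
read c: {s1, s2, s3}
read b: {s0, s1, s2, s3}
read b: {s0, s1, s2, s3}
read b: {s0, s1, s2, s3}
read a: {s0, s1, s2, s3}
read a: {s0, s1, s2, s3}
read b: {s0, s1, s2, s3}
Reachable ∩ accepting = {s0} — nonempty.

accepted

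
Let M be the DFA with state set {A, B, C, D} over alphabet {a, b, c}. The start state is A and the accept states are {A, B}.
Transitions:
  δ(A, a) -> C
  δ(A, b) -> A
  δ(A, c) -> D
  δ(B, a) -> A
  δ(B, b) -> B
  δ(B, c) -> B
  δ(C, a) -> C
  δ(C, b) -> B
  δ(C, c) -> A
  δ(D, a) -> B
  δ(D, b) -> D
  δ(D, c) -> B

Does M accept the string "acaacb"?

A --a--> C
C --c--> A
A --a--> C
C --a--> C
C --c--> A
A --b--> A
End in state A, which is an accepting state.

accepted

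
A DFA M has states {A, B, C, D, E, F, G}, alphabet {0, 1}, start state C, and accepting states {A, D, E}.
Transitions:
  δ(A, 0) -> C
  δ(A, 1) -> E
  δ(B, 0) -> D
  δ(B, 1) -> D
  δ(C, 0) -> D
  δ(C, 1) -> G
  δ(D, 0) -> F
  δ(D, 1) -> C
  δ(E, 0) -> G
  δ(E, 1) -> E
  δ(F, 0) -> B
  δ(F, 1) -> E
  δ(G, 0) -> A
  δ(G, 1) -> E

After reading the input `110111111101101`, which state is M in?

E

C --1--> G
G --1--> E
E --0--> G
G --1--> E
E --1--> E
E --1--> E
E --1--> E
E --1--> E
E --1--> E
E --1--> E
E --0--> G
G --1--> E
E --1--> E
E --0--> G
G --1--> E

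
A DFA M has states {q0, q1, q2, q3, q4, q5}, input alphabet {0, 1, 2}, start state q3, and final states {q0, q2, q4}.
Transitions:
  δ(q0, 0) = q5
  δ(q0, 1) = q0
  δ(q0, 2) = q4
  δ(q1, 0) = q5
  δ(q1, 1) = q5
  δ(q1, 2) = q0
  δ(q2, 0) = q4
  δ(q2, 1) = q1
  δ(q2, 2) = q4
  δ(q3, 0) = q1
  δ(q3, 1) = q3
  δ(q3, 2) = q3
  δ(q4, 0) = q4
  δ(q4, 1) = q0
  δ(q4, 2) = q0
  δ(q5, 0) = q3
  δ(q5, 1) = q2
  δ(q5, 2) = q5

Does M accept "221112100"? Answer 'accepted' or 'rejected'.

rejected

q3 --2--> q3
q3 --2--> q3
q3 --1--> q3
q3 --1--> q3
q3 --1--> q3
q3 --2--> q3
q3 --1--> q3
q3 --0--> q1
q1 --0--> q5
End in state q5, which is not an accepting state.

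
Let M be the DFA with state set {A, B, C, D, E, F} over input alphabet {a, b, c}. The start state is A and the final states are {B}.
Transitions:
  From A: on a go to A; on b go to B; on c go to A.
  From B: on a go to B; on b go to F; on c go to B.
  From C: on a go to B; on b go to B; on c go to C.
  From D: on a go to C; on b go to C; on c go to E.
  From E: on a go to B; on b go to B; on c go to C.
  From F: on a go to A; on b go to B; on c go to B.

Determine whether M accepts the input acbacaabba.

accepted

A --a--> A
A --c--> A
A --b--> B
B --a--> B
B --c--> B
B --a--> B
B --a--> B
B --b--> F
F --b--> B
B --a--> B
End in state B, which is an accepting state.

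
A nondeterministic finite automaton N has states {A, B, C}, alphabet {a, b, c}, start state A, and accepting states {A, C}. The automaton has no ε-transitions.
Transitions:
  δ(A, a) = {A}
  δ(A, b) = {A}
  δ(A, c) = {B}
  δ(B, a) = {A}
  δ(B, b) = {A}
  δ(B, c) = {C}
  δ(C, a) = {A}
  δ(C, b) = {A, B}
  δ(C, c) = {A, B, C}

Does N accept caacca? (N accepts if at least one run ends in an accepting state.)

Start: {A}
read c: {B}
read a: {A}
read a: {A}
read c: {B}
read c: {C}
read a: {A}
Reachable ∩ accepting = {A} — nonempty.

accepted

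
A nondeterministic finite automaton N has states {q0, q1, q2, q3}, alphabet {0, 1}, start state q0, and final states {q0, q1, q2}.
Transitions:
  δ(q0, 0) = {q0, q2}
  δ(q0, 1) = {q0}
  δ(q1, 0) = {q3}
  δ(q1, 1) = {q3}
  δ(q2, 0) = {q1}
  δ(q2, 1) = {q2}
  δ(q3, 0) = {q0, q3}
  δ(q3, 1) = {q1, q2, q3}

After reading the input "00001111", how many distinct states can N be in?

Start: {q0}
read 0: {q0, q2}
read 0: {q0, q1, q2}
read 0: {q0, q1, q2, q3}
read 0: {q0, q1, q2, q3}
read 1: {q0, q1, q2, q3}
read 1: {q0, q1, q2, q3}
read 1: {q0, q1, q2, q3}
read 1: {q0, q1, q2, q3}
Final reachable set {q0, q1, q2, q3} has 4 states.

4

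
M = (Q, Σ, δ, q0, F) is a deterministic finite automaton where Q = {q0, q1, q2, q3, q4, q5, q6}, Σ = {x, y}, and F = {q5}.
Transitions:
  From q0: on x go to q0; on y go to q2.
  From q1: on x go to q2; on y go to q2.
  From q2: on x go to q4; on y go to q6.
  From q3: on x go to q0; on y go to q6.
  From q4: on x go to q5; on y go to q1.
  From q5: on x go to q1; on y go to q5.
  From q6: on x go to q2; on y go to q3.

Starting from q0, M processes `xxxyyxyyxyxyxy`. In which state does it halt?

q6

q0 --x--> q0
q0 --x--> q0
q0 --x--> q0
q0 --y--> q2
q2 --y--> q6
q6 --x--> q2
q2 --y--> q6
q6 --y--> q3
q3 --x--> q0
q0 --y--> q2
q2 --x--> q4
q4 --y--> q1
q1 --x--> q2
q2 --y--> q6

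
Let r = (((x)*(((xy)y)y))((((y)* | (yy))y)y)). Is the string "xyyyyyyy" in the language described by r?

yes

Split as xyyy·yyyy: ((x)*(((xy)y)y)) matches xyyy and ((((y)*|(yy))y)y) matches yyyy.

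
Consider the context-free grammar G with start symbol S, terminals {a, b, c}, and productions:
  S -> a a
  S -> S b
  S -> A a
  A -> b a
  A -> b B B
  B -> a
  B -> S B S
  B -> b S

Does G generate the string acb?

no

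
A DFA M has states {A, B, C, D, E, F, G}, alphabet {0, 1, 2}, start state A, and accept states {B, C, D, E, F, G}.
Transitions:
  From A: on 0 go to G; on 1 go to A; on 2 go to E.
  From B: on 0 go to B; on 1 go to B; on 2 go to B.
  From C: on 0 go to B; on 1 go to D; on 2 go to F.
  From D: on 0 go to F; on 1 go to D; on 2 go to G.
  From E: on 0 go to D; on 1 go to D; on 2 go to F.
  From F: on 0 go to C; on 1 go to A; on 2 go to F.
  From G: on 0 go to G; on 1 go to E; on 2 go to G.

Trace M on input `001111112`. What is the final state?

G

A --0--> G
G --0--> G
G --1--> E
E --1--> D
D --1--> D
D --1--> D
D --1--> D
D --1--> D
D --2--> G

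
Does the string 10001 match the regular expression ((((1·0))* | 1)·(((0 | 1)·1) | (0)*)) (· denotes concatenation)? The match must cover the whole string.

No split of 10001 into u·v has (((1·0))*|1) matching u and (((0|1)·1)|(0)*) matching v.

no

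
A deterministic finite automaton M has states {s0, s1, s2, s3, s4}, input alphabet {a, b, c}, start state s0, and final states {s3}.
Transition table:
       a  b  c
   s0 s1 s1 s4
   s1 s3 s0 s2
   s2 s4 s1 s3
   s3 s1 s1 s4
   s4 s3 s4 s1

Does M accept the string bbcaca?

s0 --b--> s1
s1 --b--> s0
s0 --c--> s4
s4 --a--> s3
s3 --c--> s4
s4 --a--> s3
End in state s3, which is an accepting state.

accepted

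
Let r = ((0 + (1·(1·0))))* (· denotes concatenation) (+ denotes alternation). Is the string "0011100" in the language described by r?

0011100 cannot be split into zero or more pieces each matching (0+(1·(1·0))).

no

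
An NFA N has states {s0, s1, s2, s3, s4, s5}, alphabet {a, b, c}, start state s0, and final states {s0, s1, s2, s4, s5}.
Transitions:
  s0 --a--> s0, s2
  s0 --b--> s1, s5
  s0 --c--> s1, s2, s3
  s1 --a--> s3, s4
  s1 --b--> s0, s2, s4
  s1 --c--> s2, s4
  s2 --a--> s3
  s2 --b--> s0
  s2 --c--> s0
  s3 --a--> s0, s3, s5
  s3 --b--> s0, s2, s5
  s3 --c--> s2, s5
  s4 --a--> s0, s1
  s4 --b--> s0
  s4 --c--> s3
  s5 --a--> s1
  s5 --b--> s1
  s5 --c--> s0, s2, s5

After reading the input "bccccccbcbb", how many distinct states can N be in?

5

Start: {s0}
read b: {s1, s5}
read c: {s0, s2, s4, s5}
read c: {s0, s1, s2, s3, s5}
read c: {s0, s1, s2, s3, s4, s5}
read c: {s0, s1, s2, s3, s4, s5}
read c: {s0, s1, s2, s3, s4, s5}
read c: {s0, s1, s2, s3, s4, s5}
read b: {s0, s1, s2, s4, s5}
read c: {s0, s1, s2, s3, s4, s5}
read b: {s0, s1, s2, s4, s5}
read b: {s0, s1, s2, s4, s5}
Final reachable set {s0, s1, s2, s4, s5} has 5 states.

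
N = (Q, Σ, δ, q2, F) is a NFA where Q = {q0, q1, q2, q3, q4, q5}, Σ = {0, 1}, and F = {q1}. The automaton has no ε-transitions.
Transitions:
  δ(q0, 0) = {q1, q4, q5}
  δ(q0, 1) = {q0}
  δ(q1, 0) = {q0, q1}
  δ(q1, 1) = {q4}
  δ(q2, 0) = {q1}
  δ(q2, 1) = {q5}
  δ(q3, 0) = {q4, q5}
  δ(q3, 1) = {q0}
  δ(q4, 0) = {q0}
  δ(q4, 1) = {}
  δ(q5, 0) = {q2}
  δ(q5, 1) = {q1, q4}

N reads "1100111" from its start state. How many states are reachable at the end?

Start: {q2}
read 1: {q5}
read 1: {q1, q4}
read 0: {q0, q1}
read 0: {q0, q1, q4, q5}
read 1: {q0, q1, q4}
read 1: {q0, q4}
read 1: {q0}
Final reachable set {q0} has 1 state.

1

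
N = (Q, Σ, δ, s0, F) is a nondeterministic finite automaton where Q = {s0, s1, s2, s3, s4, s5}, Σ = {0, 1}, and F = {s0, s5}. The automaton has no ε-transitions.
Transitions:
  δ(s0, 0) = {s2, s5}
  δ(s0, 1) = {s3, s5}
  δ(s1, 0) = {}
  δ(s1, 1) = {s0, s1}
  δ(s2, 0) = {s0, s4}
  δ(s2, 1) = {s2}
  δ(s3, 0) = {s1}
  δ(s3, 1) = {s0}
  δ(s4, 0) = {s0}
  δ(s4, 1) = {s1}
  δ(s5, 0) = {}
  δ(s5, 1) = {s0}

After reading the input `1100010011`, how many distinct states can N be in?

5

Start: {s0}
read 1: {s3, s5}
read 1: {s0}
read 0: {s2, s5}
read 0: {s0, s4}
read 0: {s0, s2, s5}
read 1: {s0, s2, s3, s5}
read 0: {s0, s1, s2, s4, s5}
read 0: {s0, s2, s4, s5}
read 1: {s0, s1, s2, s3, s5}
read 1: {s0, s1, s2, s3, s5}
Final reachable set {s0, s1, s2, s3, s5} has 5 states.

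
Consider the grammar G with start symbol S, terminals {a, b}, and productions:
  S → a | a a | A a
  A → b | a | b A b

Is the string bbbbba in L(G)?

yes

S ⇒ Aa ⇒ bAba ⇒ bbAbba ⇒ bbbbba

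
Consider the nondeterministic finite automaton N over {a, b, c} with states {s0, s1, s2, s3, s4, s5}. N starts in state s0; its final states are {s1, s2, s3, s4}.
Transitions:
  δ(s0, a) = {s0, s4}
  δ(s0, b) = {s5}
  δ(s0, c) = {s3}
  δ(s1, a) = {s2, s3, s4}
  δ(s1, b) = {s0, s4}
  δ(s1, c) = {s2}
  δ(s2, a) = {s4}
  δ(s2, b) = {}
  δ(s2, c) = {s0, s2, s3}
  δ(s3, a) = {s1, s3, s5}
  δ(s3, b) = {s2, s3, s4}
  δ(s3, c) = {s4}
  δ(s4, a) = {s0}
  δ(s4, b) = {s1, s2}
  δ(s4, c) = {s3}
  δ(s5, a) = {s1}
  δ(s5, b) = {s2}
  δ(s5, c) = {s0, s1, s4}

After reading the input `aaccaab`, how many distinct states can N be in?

Start: {s0}
read a: {s0, s4}
read a: {s0, s4}
read c: {s3}
read c: {s4}
read a: {s0}
read a: {s0, s4}
read b: {s1, s2, s5}
Final reachable set {s1, s2, s5} has 3 states.

3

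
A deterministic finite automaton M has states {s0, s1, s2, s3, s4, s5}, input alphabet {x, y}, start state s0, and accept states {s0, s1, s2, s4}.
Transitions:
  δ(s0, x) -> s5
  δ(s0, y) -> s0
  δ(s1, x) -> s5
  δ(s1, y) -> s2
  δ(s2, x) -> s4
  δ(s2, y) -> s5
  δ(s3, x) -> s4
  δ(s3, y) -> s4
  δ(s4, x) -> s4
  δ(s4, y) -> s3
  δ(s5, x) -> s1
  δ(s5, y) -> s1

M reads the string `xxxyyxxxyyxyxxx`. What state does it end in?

s0 --x--> s5
s5 --x--> s1
s1 --x--> s5
s5 --y--> s1
s1 --y--> s2
s2 --x--> s4
s4 --x--> s4
s4 --x--> s4
s4 --y--> s3
s3 --y--> s4
s4 --x--> s4
s4 --y--> s3
s3 --x--> s4
s4 --x--> s4
s4 --x--> s4

s4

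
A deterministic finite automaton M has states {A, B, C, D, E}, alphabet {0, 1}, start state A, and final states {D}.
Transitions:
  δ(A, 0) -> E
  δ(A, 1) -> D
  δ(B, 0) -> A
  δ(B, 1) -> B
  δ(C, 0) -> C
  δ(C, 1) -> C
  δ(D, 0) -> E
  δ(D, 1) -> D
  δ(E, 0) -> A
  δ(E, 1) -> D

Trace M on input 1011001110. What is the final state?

A --1--> D
D --0--> E
E --1--> D
D --1--> D
D --0--> E
E --0--> A
A --1--> D
D --1--> D
D --1--> D
D --0--> E

E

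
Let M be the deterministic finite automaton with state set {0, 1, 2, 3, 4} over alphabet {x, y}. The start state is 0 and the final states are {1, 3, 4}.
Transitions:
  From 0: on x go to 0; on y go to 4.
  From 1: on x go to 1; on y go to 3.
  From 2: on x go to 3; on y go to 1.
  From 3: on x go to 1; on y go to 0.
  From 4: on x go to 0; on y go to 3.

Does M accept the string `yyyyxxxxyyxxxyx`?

accepted

0 --y--> 4
4 --y--> 3
3 --y--> 0
0 --y--> 4
4 --x--> 0
0 --x--> 0
0 --x--> 0
0 --x--> 0
0 --y--> 4
4 --y--> 3
3 --x--> 1
1 --x--> 1
1 --x--> 1
1 --y--> 3
3 --x--> 1
End in state 1, which is an accepting state.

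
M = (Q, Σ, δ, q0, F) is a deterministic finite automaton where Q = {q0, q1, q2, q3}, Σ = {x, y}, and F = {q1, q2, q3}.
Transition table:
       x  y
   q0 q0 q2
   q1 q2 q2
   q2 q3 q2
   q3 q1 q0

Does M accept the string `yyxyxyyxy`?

q0 --y--> q2
q2 --y--> q2
q2 --x--> q3
q3 --y--> q0
q0 --x--> q0
q0 --y--> q2
q2 --y--> q2
q2 --x--> q3
q3 --y--> q0
End in state q0, which is not an accepting state.

rejected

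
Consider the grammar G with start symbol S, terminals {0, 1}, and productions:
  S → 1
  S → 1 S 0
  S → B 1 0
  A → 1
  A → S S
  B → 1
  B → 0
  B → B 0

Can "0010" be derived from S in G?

yes

S ⇒ B10 ⇒ B010 ⇒ 0010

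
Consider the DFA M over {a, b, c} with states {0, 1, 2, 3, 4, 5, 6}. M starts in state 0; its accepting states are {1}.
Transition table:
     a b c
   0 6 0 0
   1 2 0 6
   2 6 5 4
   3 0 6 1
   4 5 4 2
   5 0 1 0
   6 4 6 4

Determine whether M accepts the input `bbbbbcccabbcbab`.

0 --b--> 0
0 --b--> 0
0 --b--> 0
0 --b--> 0
0 --b--> 0
0 --c--> 0
0 --c--> 0
0 --c--> 0
0 --a--> 6
6 --b--> 6
6 --b--> 6
6 --c--> 4
4 --b--> 4
4 --a--> 5
5 --b--> 1
End in state 1, which is an accepting state.

accepted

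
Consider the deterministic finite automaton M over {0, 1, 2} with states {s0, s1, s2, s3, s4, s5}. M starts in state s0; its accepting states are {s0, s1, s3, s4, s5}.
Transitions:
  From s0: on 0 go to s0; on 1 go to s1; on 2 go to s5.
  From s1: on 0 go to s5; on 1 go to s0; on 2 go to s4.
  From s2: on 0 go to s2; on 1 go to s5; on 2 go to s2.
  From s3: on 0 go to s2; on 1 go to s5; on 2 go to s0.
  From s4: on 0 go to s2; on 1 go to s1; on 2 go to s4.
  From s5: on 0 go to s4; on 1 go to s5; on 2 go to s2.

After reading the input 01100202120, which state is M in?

s0 --0--> s0
s0 --1--> s1
s1 --1--> s0
s0 --0--> s0
s0 --0--> s0
s0 --2--> s5
s5 --0--> s4
s4 --2--> s4
s4 --1--> s1
s1 --2--> s4
s4 --0--> s2

s2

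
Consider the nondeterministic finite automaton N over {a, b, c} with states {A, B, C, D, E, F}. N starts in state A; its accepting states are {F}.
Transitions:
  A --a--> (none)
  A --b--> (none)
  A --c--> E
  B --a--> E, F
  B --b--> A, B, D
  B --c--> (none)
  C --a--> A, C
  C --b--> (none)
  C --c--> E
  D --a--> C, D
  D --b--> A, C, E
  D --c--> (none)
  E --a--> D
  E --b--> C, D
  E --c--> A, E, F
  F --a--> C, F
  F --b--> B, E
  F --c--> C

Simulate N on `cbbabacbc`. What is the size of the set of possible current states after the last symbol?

1

Start: {A}
read c: {E}
read b: {C, D}
read b: {A, C, E}
read a: {A, C, D}
read b: {A, C, E}
read a: {A, C, D}
read c: {E}
read b: {C, D}
read c: {E}
Final reachable set {E} has 1 state.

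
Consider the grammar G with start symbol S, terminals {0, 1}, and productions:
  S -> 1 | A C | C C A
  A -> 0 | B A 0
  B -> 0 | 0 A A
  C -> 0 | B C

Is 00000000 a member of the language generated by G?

yes

S ⇒ AC ⇒ BA0C ⇒ 0AAA0C ⇒ 00AA0C ⇒ 00BA0A0C ⇒ 000A0A0C ⇒ 00000A0C ⇒ 0000000C ⇒ 00000000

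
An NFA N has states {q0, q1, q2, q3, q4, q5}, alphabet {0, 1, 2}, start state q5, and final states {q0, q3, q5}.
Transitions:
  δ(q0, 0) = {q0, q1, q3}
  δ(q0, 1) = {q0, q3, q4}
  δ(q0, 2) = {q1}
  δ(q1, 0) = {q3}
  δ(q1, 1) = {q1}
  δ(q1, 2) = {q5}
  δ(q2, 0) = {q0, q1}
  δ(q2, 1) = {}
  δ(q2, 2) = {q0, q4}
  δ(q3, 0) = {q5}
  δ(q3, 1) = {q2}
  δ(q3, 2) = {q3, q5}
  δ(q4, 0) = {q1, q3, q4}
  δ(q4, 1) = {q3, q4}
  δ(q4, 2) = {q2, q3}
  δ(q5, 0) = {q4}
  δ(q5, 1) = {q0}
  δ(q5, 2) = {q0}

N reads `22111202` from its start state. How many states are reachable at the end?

Start: {q5}
read 2: {q0}
read 2: {q1}
read 1: {q1}
read 1: {q1}
read 1: {q1}
read 2: {q5}
read 0: {q4}
read 2: {q2, q3}
Final reachable set {q2, q3} has 2 states.

2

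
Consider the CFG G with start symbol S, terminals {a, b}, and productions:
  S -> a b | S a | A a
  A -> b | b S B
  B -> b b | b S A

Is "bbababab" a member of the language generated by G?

no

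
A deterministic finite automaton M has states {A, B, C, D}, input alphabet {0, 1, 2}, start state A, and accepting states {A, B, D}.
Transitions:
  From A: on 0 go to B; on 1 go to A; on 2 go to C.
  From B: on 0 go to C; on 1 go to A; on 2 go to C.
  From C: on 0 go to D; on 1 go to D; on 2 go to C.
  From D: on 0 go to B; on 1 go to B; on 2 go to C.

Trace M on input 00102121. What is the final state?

A --0--> B
B --0--> C
C --1--> D
D --0--> B
B --2--> C
C --1--> D
D --2--> C
C --1--> D

D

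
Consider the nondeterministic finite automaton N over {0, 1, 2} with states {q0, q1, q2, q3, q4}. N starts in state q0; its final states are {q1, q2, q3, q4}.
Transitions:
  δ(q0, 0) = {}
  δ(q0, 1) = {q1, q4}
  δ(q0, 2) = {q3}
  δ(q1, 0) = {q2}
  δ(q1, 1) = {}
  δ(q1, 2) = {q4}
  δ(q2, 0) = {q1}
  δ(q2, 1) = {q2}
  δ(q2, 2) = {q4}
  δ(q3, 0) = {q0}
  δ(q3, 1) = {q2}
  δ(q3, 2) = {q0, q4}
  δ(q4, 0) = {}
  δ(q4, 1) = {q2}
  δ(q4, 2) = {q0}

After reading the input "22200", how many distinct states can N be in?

Start: {q0}
read 2: {q3}
read 2: {q0, q4}
read 2: {q0, q3}
read 0: {q0}
read 0: {}
Final reachable set {} has 0 states.

0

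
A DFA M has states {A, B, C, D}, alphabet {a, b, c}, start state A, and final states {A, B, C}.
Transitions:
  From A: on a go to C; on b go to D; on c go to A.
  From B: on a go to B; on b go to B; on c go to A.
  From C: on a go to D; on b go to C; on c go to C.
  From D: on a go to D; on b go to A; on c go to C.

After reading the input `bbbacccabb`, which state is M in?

A --b--> D
D --b--> A
A --b--> D
D --a--> D
D --c--> C
C --c--> C
C --c--> C
C --a--> D
D --b--> A
A --b--> D

D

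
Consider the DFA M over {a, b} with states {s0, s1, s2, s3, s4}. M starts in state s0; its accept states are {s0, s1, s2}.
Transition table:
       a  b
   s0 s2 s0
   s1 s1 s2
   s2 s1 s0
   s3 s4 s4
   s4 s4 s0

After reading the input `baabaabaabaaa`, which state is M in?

s1

s0 --b--> s0
s0 --a--> s2
s2 --a--> s1
s1 --b--> s2
s2 --a--> s1
s1 --a--> s1
s1 --b--> s2
s2 --a--> s1
s1 --a--> s1
s1 --b--> s2
s2 --a--> s1
s1 --a--> s1
s1 --a--> s1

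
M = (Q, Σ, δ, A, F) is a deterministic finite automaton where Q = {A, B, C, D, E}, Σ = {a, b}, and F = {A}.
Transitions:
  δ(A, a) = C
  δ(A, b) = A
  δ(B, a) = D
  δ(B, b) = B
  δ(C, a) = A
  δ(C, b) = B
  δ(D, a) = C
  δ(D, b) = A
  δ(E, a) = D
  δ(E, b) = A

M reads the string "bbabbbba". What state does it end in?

D

A --b--> A
A --b--> A
A --a--> C
C --b--> B
B --b--> B
B --b--> B
B --b--> B
B --a--> D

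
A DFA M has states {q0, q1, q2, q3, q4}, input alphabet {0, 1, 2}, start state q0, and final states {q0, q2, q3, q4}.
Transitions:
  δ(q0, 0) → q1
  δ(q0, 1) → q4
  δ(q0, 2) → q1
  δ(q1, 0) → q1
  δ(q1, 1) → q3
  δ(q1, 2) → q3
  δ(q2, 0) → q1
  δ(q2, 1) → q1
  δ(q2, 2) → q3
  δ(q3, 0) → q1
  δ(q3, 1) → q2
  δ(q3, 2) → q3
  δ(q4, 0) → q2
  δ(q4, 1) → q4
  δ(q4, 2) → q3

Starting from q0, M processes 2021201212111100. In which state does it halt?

q1

q0 --2--> q1
q1 --0--> q1
q1 --2--> q3
q3 --1--> q2
q2 --2--> q3
q3 --0--> q1
q1 --1--> q3
q3 --2--> q3
q3 --1--> q2
q2 --2--> q3
q3 --1--> q2
q2 --1--> q1
q1 --1--> q3
q3 --1--> q2
q2 --0--> q1
q1 --0--> q1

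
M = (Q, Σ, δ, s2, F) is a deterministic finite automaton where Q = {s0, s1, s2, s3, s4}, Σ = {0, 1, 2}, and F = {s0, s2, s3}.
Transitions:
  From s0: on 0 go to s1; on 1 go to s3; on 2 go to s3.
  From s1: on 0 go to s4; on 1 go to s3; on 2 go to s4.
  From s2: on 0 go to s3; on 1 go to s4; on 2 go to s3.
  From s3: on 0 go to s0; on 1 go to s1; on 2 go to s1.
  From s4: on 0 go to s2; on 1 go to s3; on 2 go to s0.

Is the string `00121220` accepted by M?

accepted

s2 --0--> s3
s3 --0--> s0
s0 --1--> s3
s3 --2--> s1
s1 --1--> s3
s3 --2--> s1
s1 --2--> s4
s4 --0--> s2
End in state s2, which is an accepting state.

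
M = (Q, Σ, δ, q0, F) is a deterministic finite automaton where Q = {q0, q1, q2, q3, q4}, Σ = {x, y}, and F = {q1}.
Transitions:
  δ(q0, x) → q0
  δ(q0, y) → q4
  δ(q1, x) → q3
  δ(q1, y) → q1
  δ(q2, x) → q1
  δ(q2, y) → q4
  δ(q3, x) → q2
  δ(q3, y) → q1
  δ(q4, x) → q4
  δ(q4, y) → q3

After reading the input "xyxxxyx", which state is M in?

q2

q0 --x--> q0
q0 --y--> q4
q4 --x--> q4
q4 --x--> q4
q4 --x--> q4
q4 --y--> q3
q3 --x--> q2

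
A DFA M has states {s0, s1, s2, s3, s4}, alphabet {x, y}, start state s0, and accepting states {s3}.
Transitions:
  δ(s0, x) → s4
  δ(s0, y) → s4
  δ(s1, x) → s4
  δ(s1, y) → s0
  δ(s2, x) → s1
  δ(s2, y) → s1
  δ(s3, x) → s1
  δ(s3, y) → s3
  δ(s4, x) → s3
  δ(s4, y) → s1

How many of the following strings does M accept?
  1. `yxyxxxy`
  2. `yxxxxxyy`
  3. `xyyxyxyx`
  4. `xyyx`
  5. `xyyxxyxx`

`yxyxxxy`: accepted
`yxxxxxyy`: rejected
`xyyxyxyx`: rejected
`xyyx`: rejected
`xyyxxyxx`: rejected

1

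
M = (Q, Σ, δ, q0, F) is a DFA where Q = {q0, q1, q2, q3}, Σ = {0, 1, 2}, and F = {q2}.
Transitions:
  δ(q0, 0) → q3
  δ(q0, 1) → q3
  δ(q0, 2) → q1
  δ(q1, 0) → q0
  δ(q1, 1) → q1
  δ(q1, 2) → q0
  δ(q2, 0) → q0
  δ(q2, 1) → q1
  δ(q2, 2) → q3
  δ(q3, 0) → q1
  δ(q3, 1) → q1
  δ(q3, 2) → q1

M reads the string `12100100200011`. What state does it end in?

q1

q0 --1--> q3
q3 --2--> q1
q1 --1--> q1
q1 --0--> q0
q0 --0--> q3
q3 --1--> q1
q1 --0--> q0
q0 --0--> q3
q3 --2--> q1
q1 --0--> q0
q0 --0--> q3
q3 --0--> q1
q1 --1--> q1
q1 --1--> q1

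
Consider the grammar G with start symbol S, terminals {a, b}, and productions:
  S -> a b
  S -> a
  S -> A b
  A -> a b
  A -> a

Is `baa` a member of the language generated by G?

no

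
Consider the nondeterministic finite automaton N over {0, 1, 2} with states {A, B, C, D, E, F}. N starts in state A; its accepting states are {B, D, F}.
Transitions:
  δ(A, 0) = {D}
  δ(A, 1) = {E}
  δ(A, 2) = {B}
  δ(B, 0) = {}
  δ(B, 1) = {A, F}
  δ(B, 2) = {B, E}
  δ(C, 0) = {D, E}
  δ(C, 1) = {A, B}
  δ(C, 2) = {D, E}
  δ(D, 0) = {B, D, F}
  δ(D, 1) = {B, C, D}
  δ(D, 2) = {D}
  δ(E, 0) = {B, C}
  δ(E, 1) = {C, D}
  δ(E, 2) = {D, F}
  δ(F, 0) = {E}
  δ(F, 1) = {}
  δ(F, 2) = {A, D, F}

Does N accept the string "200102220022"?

Start: {A}
read 2: {B}
read 0: {}
The reachable set is empty and stays empty for the remaining 10 symbols.
Reachable ∩ accepting = {} — empty.

rejected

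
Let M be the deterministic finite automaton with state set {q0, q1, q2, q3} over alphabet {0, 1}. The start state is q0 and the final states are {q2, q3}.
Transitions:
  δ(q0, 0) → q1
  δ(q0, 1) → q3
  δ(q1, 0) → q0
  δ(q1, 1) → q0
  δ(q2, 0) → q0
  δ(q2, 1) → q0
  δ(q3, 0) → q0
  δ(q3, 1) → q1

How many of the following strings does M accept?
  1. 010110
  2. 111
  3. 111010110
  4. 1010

0

010110: rejected
111: rejected
111010110: rejected
1010: rejected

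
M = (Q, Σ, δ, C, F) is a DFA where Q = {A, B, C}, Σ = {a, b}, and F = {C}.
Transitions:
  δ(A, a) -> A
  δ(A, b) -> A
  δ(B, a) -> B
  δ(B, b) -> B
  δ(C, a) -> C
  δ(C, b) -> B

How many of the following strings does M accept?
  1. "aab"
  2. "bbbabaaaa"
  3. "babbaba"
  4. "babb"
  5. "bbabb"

0

"aab": rejected
"bbbabaaaa": rejected
"babbaba": rejected
"babb": rejected
"bbabb": rejected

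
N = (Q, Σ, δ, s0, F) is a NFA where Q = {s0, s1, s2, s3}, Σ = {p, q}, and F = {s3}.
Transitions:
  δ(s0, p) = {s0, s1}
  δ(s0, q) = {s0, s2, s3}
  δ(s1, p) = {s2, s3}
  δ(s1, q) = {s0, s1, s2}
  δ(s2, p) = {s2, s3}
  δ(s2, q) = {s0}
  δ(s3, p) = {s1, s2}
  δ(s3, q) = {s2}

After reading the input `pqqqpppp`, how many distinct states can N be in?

Start: {s0}
read p: {s0, s1}
read q: {s0, s1, s2, s3}
read q: {s0, s1, s2, s3}
read q: {s0, s1, s2, s3}
read p: {s0, s1, s2, s3}
read p: {s0, s1, s2, s3}
read p: {s0, s1, s2, s3}
read p: {s0, s1, s2, s3}
Final reachable set {s0, s1, s2, s3} has 4 states.

4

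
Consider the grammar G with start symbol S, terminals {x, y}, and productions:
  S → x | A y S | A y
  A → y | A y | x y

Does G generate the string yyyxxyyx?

no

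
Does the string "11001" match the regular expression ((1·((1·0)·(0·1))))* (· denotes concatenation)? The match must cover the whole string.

Split into 1 piece 11001; each matches (1·((1·0)·(0·1))).

yes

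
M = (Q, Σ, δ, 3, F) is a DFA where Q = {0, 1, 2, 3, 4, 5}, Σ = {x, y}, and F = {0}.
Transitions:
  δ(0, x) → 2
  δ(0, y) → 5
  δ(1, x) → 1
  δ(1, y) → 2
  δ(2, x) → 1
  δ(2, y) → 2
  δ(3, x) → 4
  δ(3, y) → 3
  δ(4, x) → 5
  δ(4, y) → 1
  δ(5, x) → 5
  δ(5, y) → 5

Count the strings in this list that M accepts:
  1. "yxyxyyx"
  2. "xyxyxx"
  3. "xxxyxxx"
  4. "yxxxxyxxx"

"yxyxyyx": rejected
"xyxyxx": rejected
"xxxyxxx": rejected
"yxxxxyxxx": rejected

0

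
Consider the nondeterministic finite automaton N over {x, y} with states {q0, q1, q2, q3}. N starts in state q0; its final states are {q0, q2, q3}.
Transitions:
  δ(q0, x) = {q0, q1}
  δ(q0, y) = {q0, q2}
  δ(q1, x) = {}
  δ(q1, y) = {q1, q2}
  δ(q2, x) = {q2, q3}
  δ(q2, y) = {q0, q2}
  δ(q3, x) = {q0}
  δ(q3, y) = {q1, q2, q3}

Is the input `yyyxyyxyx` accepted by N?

Start: {q0}
read y: {q0, q2}
read y: {q0, q2}
read y: {q0, q2}
read x: {q0, q1, q2, q3}
read y: {q0, q1, q2, q3}
read y: {q0, q1, q2, q3}
read x: {q0, q1, q2, q3}
read y: {q0, q1, q2, q3}
read x: {q0, q1, q2, q3}
Reachable ∩ accepting = {q0, q2, q3} — nonempty.

accepted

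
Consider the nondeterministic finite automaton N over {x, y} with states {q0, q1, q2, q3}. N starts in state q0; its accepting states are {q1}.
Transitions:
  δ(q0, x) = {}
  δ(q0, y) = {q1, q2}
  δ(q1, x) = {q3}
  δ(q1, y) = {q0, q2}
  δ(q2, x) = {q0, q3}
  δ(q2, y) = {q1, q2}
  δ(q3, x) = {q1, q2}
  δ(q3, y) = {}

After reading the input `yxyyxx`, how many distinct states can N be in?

Start: {q0}
read y: {q1, q2}
read x: {q0, q3}
read y: {q1, q2}
read y: {q0, q1, q2}
read x: {q0, q3}
read x: {q1, q2}
Final reachable set {q1, q2} has 2 states.

2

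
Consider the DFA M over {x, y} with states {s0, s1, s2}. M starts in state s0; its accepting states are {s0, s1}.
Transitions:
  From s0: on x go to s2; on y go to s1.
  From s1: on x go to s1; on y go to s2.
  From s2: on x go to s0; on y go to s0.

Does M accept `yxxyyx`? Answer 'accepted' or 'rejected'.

rejected

s0 --y--> s1
s1 --x--> s1
s1 --x--> s1
s1 --y--> s2
s2 --y--> s0
s0 --x--> s2
End in state s2, which is not an accepting state.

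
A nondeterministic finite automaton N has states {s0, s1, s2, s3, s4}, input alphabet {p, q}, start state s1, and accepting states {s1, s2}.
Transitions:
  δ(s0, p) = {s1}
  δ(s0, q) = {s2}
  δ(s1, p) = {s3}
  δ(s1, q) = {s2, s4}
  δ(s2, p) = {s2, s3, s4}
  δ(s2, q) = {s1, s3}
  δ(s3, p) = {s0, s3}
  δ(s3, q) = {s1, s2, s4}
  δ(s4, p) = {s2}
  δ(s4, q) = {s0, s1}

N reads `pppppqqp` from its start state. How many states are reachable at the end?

5

Start: {s1}
read p: {s3}
read p: {s0, s3}
read p: {s0, s1, s3}
read p: {s0, s1, s3}
read p: {s0, s1, s3}
read q: {s1, s2, s4}
read q: {s0, s1, s2, s3, s4}
read p: {s0, s1, s2, s3, s4}
Final reachable set {s0, s1, s2, s3, s4} has 5 states.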